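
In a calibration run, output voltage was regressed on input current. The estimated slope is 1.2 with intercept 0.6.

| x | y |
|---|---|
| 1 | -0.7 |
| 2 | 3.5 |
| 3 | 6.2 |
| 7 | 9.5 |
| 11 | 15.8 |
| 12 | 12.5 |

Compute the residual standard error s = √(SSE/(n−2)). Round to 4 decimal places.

s = 2.2913

x=1: ŷ = 0.6 + 1.2·1 = 1.8; r = -0.7 − 1.8 = -2.5
x=2: ŷ = 0.6 + 1.2·2 = 3; r = 3.5 − 3 = 0.5
x=3: ŷ = 0.6 + 1.2·3 = 4.2; r = 6.2 − 4.2 = 2
x=7: ŷ = 0.6 + 1.2·7 = 9; r = 9.5 − 9 = 0.5
x=11: ŷ = 0.6 + 1.2·11 = 13.8; r = 15.8 − 13.8 = 2
x=12: ŷ = 0.6 + 1.2·12 = 15; r = 12.5 − 15 = -2.5
SSE = 6.25 + 0.25 + 4 + 0.25 + 4 + 6.25 = 21
s = √(21/4) = √5.25 ≈ 2.2913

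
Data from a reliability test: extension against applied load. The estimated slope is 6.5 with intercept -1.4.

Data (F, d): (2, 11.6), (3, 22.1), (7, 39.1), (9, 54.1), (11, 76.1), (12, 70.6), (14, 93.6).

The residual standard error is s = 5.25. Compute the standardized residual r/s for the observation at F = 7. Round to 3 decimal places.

-0.952

d̂ = -1.4 + 6.5·7 = 44.1
r = 39.1 − 44.1 = -5
r/s = -5 / 5.25 = -0.952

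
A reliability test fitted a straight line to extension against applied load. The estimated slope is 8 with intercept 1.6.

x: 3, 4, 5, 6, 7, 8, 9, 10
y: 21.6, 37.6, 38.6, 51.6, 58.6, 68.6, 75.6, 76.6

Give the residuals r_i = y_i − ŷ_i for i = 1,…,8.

-4, 4, -3, 2, 1, 3, 2, -5

x=3: ŷ = 1.6 + 8·3 = 25.6; r = 21.6 − 25.6 = -4
x=4: ŷ = 1.6 + 8·4 = 33.6; r = 37.6 − 33.6 = 4
x=5: ŷ = 1.6 + 8·5 = 41.6; r = 38.6 − 41.6 = -3
x=6: ŷ = 1.6 + 8·6 = 49.6; r = 51.6 − 49.6 = 2
x=7: ŷ = 1.6 + 8·7 = 57.6; r = 58.6 − 57.6 = 1
x=8: ŷ = 1.6 + 8·8 = 65.6; r = 68.6 − 65.6 = 3
x=9: ŷ = 1.6 + 8·9 = 73.6; r = 75.6 − 73.6 = 2
x=10: ŷ = 1.6 + 8·10 = 81.6; r = 76.6 − 81.6 = -5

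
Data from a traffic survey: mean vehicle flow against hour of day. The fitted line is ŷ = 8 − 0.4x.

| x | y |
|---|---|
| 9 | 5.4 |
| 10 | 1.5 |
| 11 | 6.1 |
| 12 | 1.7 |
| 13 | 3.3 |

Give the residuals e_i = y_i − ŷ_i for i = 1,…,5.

1, -2.5, 2.5, -1.5, 0.5

x=9: ŷ = 8 − 0.4·9 = 4.4; e = 5.4 − 4.4 = 1
x=10: ŷ = 8 − 0.4·10 = 4; e = 1.5 − 4 = -2.5
x=11: ŷ = 8 − 0.4·11 = 3.6; e = 6.1 − 3.6 = 2.5
x=12: ŷ = 8 − 0.4·12 = 3.2; e = 1.7 − 3.2 = -1.5
x=13: ŷ = 8 − 0.4·13 = 2.8; e = 3.3 − 2.8 = 0.5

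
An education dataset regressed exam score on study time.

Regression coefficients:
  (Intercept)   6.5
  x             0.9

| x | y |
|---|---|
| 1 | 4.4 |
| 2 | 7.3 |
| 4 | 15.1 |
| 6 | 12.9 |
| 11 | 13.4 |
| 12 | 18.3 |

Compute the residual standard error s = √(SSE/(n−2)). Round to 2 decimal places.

s = 3.39

x=1: ŷ = 6.5 + 0.9·1 = 7.4; e = 4.4 − 7.4 = -3
x=2: ŷ = 6.5 + 0.9·2 = 8.3; e = 7.3 − 8.3 = -1
x=4: ŷ = 6.5 + 0.9·4 = 10.1; e = 15.1 − 10.1 = 5
x=6: ŷ = 6.5 + 0.9·6 = 11.9; e = 12.9 − 11.9 = 1
x=11: ŷ = 6.5 + 0.9·11 = 16.4; e = 13.4 − 16.4 = -3
x=12: ŷ = 6.5 + 0.9·12 = 17.3; e = 18.3 − 17.3 = 1
SSE = 9 + 1 + 25 + 1 + 9 + 1 = 46
s = √(46/4) = √11.5 ≈ 3.39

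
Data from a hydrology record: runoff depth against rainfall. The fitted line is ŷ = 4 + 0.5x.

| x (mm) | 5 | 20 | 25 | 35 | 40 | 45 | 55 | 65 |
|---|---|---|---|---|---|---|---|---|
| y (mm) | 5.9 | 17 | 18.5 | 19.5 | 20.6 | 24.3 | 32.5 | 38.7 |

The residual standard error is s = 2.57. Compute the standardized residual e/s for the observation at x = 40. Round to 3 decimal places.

-1.323

ŷ = 4 + 0.5·40 = 24
e = 20.6 − 24 = -3.4
e/s = -3.4 / 2.57 = -1.323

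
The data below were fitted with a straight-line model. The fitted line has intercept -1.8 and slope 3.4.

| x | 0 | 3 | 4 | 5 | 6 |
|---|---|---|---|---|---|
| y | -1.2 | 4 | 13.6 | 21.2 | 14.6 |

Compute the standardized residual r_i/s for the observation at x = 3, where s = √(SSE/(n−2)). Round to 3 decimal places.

-0.880

x=0: ŷ = -1.8 + 3.4·0 = -1.8; r = -1.2 − (-1.8) = 0.6
x=3: ŷ = -1.8 + 3.4·3 = 8.4; r = 4 − 8.4 = -4.4
x=4: ŷ = -1.8 + 3.4·4 = 11.8; r = 13.6 − 11.8 = 1.8
x=5: ŷ = -1.8 + 3.4·5 = 15.2; r = 21.2 − 15.2 = 6
x=6: ŷ = -1.8 + 3.4·6 = 18.6; r = 14.6 − 18.6 = -4
SSE = 0.36 + 19.36 + 3.24 + 36 + 16 = 74.96
s = √(74.96/3) = 4.99867
r/s = -4.4 / 4.99867 = -0.880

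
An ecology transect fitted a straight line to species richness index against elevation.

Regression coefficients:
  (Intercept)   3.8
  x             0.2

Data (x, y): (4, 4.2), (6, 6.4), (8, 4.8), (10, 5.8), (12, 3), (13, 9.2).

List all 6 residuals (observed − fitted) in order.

x=4: ŷ = 3.8 + 0.2·4 = 4.6; e = 4.2 − 4.6 = -0.4
x=6: ŷ = 3.8 + 0.2·6 = 5; e = 6.4 − 5 = 1.4
x=8: ŷ = 3.8 + 0.2·8 = 5.4; e = 4.8 − 5.4 = -0.6
x=10: ŷ = 3.8 + 0.2·10 = 5.8; e = 5.8 − 5.8 = 0
x=12: ŷ = 3.8 + 0.2·12 = 6.2; e = 3 − 6.2 = -3.2
x=13: ŷ = 3.8 + 0.2·13 = 6.4; e = 9.2 − 6.4 = 2.8

-0.4, 1.4, -0.6, 0, -3.2, 2.8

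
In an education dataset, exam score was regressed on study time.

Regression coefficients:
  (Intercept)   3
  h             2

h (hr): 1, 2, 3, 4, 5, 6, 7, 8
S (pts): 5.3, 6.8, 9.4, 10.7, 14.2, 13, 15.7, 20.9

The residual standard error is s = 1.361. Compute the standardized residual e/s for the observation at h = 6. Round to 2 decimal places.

-1.47

Ŝ = 3 + 2·6 = 15
e = 13 − 15 = -2
e/s = -2 / 1.361 = -1.47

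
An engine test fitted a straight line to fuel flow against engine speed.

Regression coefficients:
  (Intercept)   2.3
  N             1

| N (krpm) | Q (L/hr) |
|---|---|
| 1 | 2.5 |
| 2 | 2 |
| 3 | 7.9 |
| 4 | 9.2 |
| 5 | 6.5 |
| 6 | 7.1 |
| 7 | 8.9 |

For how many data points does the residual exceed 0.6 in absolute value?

N=1: Q̂ = 2.3 + 1 = 3.3; r = 2.5 − 3.3 = -0.8
N=2: Q̂ = 2.3 + 2 = 4.3; r = 2 − 4.3 = -2.3
N=3: Q̂ = 2.3 + 3 = 5.3; r = 7.9 − 5.3 = 2.6
N=4: Q̂ = 2.3 + 4 = 6.3; r = 9.2 − 6.3 = 2.9
N=5: Q̂ = 2.3 + 5 = 7.3; r = 6.5 − 7.3 = -0.8
N=6: Q̂ = 2.3 + 6 = 8.3; r = 7.1 − 8.3 = -1.2
N=7: Q̂ = 2.3 + 7 = 9.3; r = 8.9 − 9.3 = -0.4
|r| > 0.6: N=1 (|r|=0.8), N=2 (|r|=2.3), N=3 (|r|=2.6), N=4 (|r|=2.9), N=5 (|r|=0.8), N=6 (|r|=1.2) → 6

6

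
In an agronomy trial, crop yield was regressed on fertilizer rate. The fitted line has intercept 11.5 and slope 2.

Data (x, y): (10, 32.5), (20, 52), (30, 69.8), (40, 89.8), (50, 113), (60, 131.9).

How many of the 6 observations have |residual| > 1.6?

x=10: ŷ = 11.5 + 2·10 = 31.5; r = 32.5 − 31.5 = 1
x=20: ŷ = 11.5 + 2·20 = 51.5; r = 52 − 51.5 = 0.5
x=30: ŷ = 11.5 + 2·30 = 71.5; r = 69.8 − 71.5 = -1.7
x=40: ŷ = 11.5 + 2·40 = 91.5; r = 89.8 − 91.5 = -1.7
x=50: ŷ = 11.5 + 2·50 = 111.5; r = 113 − 111.5 = 1.5
x=60: ŷ = 11.5 + 2·60 = 131.5; r = 131.9 − 131.5 = 0.4
|r| > 1.6: x=30 (|r|=1.7), x=40 (|r|=1.7) → 2

2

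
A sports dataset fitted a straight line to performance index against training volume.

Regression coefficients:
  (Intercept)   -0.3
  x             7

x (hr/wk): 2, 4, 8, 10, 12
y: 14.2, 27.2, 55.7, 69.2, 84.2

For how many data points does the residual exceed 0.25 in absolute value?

4

x=2: ŷ = -0.3 + 7·2 = 13.7; r = 14.2 − 13.7 = 0.5
x=4: ŷ = -0.3 + 7·4 = 27.7; r = 27.2 − 27.7 = -0.5
x=8: ŷ = -0.3 + 7·8 = 55.7; r = 55.7 − 55.7 = 0
x=10: ŷ = -0.3 + 7·10 = 69.7; r = 69.2 − 69.7 = -0.5
x=12: ŷ = -0.3 + 7·12 = 83.7; r = 84.2 − 83.7 = 0.5
|r| > 0.25: x=2 (|r|=0.5), x=4 (|r|=0.5), x=10 (|r|=0.5), x=12 (|r|=0.5) → 4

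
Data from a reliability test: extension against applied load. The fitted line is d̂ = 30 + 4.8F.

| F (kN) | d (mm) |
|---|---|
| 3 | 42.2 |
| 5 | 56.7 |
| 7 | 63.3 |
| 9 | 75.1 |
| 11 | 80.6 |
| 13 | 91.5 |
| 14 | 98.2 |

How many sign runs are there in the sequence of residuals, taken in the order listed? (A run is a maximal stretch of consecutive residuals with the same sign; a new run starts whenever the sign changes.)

F=3: d̂ = 30 + 4.8·3 = 44.4; e = 42.2 − 44.4 = -2.2
F=5: d̂ = 30 + 4.8·5 = 54; e = 56.7 − 54 = 2.7
F=7: d̂ = 30 + 4.8·7 = 63.6; e = 63.3 − 63.6 = -0.3
F=9: d̂ = 30 + 4.8·9 = 73.2; e = 75.1 − 73.2 = 1.9
F=11: d̂ = 30 + 4.8·11 = 82.8; e = 80.6 − 82.8 = -2.2
F=13: d̂ = 30 + 4.8·13 = 92.4; e = 91.5 − 92.4 = -0.9
F=14: d̂ = 30 + 4.8·14 = 97.2; e = 98.2 − 97.2 = 1
Signs: − + − + − − +
Runs: −×1, +×1, −×1, +×1, −×2, +×1 → 6

6 runs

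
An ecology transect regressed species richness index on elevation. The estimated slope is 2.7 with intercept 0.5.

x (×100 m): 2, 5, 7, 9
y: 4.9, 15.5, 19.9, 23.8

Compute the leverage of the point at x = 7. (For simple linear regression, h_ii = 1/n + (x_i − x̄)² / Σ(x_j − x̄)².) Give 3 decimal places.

h = 0.308

x̄ = (2 + 5 + 7 + 9)/4 = 5.75
Σ(x − x̄)² = 14.0625 + 0.5625 + 1.5625 + 10.5625 = 26.75
h = 1/4 + (1.25)²/26.75 = 0.25 + 0.0584112 = 0.308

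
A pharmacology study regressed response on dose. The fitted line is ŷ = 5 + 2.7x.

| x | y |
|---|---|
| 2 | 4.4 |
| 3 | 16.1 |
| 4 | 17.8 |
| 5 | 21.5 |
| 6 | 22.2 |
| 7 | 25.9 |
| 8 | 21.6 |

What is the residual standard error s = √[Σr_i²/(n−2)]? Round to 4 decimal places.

x=2: ŷ = 5 + 2.7·2 = 10.4; r = 4.4 − 10.4 = -6
x=3: ŷ = 5 + 2.7·3 = 13.1; r = 16.1 − 13.1 = 3
x=4: ŷ = 5 + 2.7·4 = 15.8; r = 17.8 − 15.8 = 2
x=5: ŷ = 5 + 2.7·5 = 18.5; r = 21.5 − 18.5 = 3
x=6: ŷ = 5 + 2.7·6 = 21.2; r = 22.2 − 21.2 = 1
x=7: ŷ = 5 + 2.7·7 = 23.9; r = 25.9 − 23.9 = 2
x=8: ŷ = 5 + 2.7·8 = 26.6; r = 21.6 − 26.6 = -5
SSE = 36 + 9 + 4 + 9 + 1 + 4 + 25 = 88
s = √(88/5) = √17.6 ≈ 4.1952

s = 4.1952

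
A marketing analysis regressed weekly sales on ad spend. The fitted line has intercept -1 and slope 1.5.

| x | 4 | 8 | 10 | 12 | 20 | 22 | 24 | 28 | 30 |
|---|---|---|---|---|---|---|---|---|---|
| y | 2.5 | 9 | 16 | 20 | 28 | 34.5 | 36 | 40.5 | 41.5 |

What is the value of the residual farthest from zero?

x=4: ŷ = -1 + 1.5·4 = 5; e = 2.5 − 5 = -2.5
x=8: ŷ = -1 + 1.5·8 = 11; e = 9 − 11 = -2
x=10: ŷ = -1 + 1.5·10 = 14; e = 16 − 14 = 2
x=12: ŷ = -1 + 1.5·12 = 17; e = 20 − 17 = 3
x=20: ŷ = -1 + 1.5·20 = 29; e = 28 − 29 = -1
x=22: ŷ = -1 + 1.5·22 = 32; e = 34.5 − 32 = 2.5
x=24: ŷ = -1 + 1.5·24 = 35; e = 36 − 35 = 1
x=28: ŷ = -1 + 1.5·28 = 41; e = 40.5 − 41 = -0.5
x=30: ŷ = -1 + 1.5·30 = 44; e = 41.5 − 44 = -2.5
Largest |e| is 3 at x = 12, residual 3.

e = 3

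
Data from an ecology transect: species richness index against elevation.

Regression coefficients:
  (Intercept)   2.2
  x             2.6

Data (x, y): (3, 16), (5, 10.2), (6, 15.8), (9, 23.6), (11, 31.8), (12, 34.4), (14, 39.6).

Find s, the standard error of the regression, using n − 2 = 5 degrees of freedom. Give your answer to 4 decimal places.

s = 3.7947

x=3: ŷ = 2.2 + 2.6·3 = 10; r = 16 − 10 = 6
x=5: ŷ = 2.2 + 2.6·5 = 15.2; r = 10.2 − 15.2 = -5
x=6: ŷ = 2.2 + 2.6·6 = 17.8; r = 15.8 − 17.8 = -2
x=9: ŷ = 2.2 + 2.6·9 = 25.6; r = 23.6 − 25.6 = -2
x=11: ŷ = 2.2 + 2.6·11 = 30.8; r = 31.8 − 30.8 = 1
x=12: ŷ = 2.2 + 2.6·12 = 33.4; r = 34.4 − 33.4 = 1
x=14: ŷ = 2.2 + 2.6·14 = 38.6; r = 39.6 − 38.6 = 1
SSE = 36 + 25 + 4 + 4 + 1 + 1 + 1 = 72
s = √(72/5) = √14.4 ≈ 3.7947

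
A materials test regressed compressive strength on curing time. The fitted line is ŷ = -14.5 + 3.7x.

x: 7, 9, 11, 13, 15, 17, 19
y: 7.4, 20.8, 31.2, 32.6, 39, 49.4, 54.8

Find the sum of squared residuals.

SSE = 52

x=7: ŷ = -14.5 + 3.7·7 = 11.4; e = 7.4 − 11.4 = -4
x=9: ŷ = -14.5 + 3.7·9 = 18.8; e = 20.8 − 18.8 = 2
x=11: ŷ = -14.5 + 3.7·11 = 26.2; e = 31.2 − 26.2 = 5
x=13: ŷ = -14.5 + 3.7·13 = 33.6; e = 32.6 − 33.6 = -1
x=15: ŷ = -14.5 + 3.7·15 = 41; e = 39 − 41 = -2
x=17: ŷ = -14.5 + 3.7·17 = 48.4; e = 49.4 − 48.4 = 1
x=19: ŷ = -14.5 + 3.7·19 = 55.8; e = 54.8 − 55.8 = -1
SSE = 16 + 4 + 25 + 1 + 4 + 1 + 1 = 52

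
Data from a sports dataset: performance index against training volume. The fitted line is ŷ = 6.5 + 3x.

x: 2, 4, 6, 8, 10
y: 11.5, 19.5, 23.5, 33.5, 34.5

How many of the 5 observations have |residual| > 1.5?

2

x=2: ŷ = 6.5 + 3·2 = 12.5; r = 11.5 − 12.5 = -1
x=4: ŷ = 6.5 + 3·4 = 18.5; r = 19.5 − 18.5 = 1
x=6: ŷ = 6.5 + 3·6 = 24.5; r = 23.5 − 24.5 = -1
x=8: ŷ = 6.5 + 3·8 = 30.5; r = 33.5 − 30.5 = 3
x=10: ŷ = 6.5 + 3·10 = 36.5; r = 34.5 − 36.5 = -2
|r| > 1.5: x=8 (|r|=3), x=10 (|r|=2) → 2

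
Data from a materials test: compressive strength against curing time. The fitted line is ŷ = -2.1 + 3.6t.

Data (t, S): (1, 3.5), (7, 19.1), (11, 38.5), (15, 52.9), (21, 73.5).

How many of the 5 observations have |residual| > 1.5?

t=1: ŷ = -2.1 + 3.6·1 = 1.5; e = 3.5 − 1.5 = 2
t=7: ŷ = -2.1 + 3.6·7 = 23.1; e = 19.1 − 23.1 = -4
t=11: ŷ = -2.1 + 3.6·11 = 37.5; e = 38.5 − 37.5 = 1
t=15: ŷ = -2.1 + 3.6·15 = 51.9; e = 52.9 − 51.9 = 1
t=21: ŷ = -2.1 + 3.6·21 = 73.5; e = 73.5 − 73.5 = 0
|e| > 1.5: t=1 (|e|=2), t=7 (|e|=4) → 2

2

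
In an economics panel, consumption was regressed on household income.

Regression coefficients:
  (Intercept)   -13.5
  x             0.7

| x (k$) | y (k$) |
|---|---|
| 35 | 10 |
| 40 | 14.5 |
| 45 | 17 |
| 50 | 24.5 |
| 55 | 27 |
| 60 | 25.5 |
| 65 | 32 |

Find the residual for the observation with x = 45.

ŷ = -13.5 + 0.7·45 = 18
r = 17 − 18 = -1

r = -1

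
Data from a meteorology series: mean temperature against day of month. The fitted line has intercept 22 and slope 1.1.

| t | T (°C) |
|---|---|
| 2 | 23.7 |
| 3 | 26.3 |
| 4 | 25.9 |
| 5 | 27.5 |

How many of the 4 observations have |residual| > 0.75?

1

t=2: T̂ = 22 + 1.1·2 = 24.2; e = 23.7 − 24.2 = -0.5
t=3: T̂ = 22 + 1.1·3 = 25.3; e = 26.3 − 25.3 = 1
t=4: T̂ = 22 + 1.1·4 = 26.4; e = 25.9 − 26.4 = -0.5
t=5: T̂ = 22 + 1.1·5 = 27.5; e = 27.5 − 27.5 = 0
|e| > 0.75: t=3 (|e|=1) → 1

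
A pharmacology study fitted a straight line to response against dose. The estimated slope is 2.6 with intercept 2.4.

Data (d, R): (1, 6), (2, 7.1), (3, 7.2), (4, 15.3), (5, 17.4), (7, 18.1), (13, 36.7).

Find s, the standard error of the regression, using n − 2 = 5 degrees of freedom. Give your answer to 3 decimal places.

d=1: R̂ = 2.4 + 2.6·1 = 5; e = 6 − 5 = 1
d=2: R̂ = 2.4 + 2.6·2 = 7.6; e = 7.1 − 7.6 = -0.5
d=3: R̂ = 2.4 + 2.6·3 = 10.2; e = 7.2 − 10.2 = -3
d=4: R̂ = 2.4 + 2.6·4 = 12.8; e = 15.3 − 12.8 = 2.5
d=5: R̂ = 2.4 + 2.6·5 = 15.4; e = 17.4 − 15.4 = 2
d=7: R̂ = 2.4 + 2.6·7 = 20.6; e = 18.1 − 20.6 = -2.5
d=13: R̂ = 2.4 + 2.6·13 = 36.2; e = 36.7 − 36.2 = 0.5
SSE = 1 + 0.25 + 9 + 6.25 + 4 + 6.25 + 0.25 = 27
s = √(27/5) = √5.4 ≈ 2.324

s = 2.324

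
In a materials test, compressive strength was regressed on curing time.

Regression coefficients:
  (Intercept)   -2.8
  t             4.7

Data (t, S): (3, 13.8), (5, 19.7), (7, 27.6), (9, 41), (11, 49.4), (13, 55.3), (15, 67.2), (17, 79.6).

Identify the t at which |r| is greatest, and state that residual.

t = 13, r = -3

t=3: Ŝ = -2.8 + 4.7·3 = 11.3; r = 13.8 − 11.3 = 2.5
t=5: Ŝ = -2.8 + 4.7·5 = 20.7; r = 19.7 − 20.7 = -1
t=7: Ŝ = -2.8 + 4.7·7 = 30.1; r = 27.6 − 30.1 = -2.5
t=9: Ŝ = -2.8 + 4.7·9 = 39.5; r = 41 − 39.5 = 1.5
t=11: Ŝ = -2.8 + 4.7·11 = 48.9; r = 49.4 − 48.9 = 0.5
t=13: Ŝ = -2.8 + 4.7·13 = 58.3; r = 55.3 − 58.3 = -3
t=15: Ŝ = -2.8 + 4.7·15 = 67.7; r = 67.2 − 67.7 = -0.5
t=17: Ŝ = -2.8 + 4.7·17 = 77.1; r = 79.6 − 77.1 = 2.5
Largest |r| is 3 at t = 13, residual -3.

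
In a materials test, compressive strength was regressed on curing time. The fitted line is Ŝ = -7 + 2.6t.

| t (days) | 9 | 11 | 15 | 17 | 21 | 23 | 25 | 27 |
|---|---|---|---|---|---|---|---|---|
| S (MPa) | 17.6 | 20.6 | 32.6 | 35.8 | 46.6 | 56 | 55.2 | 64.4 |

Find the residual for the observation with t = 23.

e = 3.2

Ŝ = -7 + 2.6·23 = 52.8
e = 56 − 52.8 = 3.2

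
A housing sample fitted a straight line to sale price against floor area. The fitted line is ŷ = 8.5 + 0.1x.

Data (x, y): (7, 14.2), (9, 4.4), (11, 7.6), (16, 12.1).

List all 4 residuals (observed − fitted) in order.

5, -5, -2, 2

x=7: ŷ = 8.5 + 0.1·7 = 9.2; r = 14.2 − 9.2 = 5
x=9: ŷ = 8.5 + 0.1·9 = 9.4; r = 4.4 − 9.4 = -5
x=11: ŷ = 8.5 + 0.1·11 = 9.6; r = 7.6 − 9.6 = -2
x=16: ŷ = 8.5 + 0.1·16 = 10.1; r = 12.1 − 10.1 = 2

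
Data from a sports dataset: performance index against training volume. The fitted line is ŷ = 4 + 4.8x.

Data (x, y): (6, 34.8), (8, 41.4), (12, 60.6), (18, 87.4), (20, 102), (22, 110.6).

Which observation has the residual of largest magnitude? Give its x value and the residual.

x = 18, e = -3

x=6: ŷ = 4 + 4.8·6 = 32.8; e = 34.8 − 32.8 = 2
x=8: ŷ = 4 + 4.8·8 = 42.4; e = 41.4 − 42.4 = -1
x=12: ŷ = 4 + 4.8·12 = 61.6; e = 60.6 − 61.6 = -1
x=18: ŷ = 4 + 4.8·18 = 90.4; e = 87.4 − 90.4 = -3
x=20: ŷ = 4 + 4.8·20 = 100; e = 102 − 100 = 2
x=22: ŷ = 4 + 4.8·22 = 109.6; e = 110.6 − 109.6 = 1
Largest |e| is 3 at x = 18, residual -3.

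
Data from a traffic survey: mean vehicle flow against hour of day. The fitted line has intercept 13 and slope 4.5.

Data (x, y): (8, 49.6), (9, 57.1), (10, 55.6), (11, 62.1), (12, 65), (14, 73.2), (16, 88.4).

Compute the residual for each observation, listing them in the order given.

x=8: ŷ = 13 + 4.5·8 = 49; e = 49.6 − 49 = 0.6
x=9: ŷ = 13 + 4.5·9 = 53.5; e = 57.1 − 53.5 = 3.6
x=10: ŷ = 13 + 4.5·10 = 58; e = 55.6 − 58 = -2.4
x=11: ŷ = 13 + 4.5·11 = 62.5; e = 62.1 − 62.5 = -0.4
x=12: ŷ = 13 + 4.5·12 = 67; e = 65 − 67 = -2
x=14: ŷ = 13 + 4.5·14 = 76; e = 73.2 − 76 = -2.8
x=16: ŷ = 13 + 4.5·16 = 85; e = 88.4 − 85 = 3.4

0.6, 3.6, -2.4, -0.4, -2, -2.8, 3.4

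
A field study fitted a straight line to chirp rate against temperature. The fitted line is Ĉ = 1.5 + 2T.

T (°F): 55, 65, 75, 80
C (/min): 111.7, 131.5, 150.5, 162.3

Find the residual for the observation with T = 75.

Ĉ = 1.5 + 2·75 = 151.5
e = 150.5 − 151.5 = -1

e = -1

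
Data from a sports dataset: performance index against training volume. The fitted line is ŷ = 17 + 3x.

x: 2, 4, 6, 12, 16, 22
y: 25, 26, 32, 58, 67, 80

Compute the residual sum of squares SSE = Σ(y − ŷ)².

SSE = 60

x=2: ŷ = 17 + 3·2 = 23; r = 25 − 23 = 2
x=4: ŷ = 17 + 3·4 = 29; r = 26 − 29 = -3
x=6: ŷ = 17 + 3·6 = 35; r = 32 − 35 = -3
x=12: ŷ = 17 + 3·12 = 53; r = 58 − 53 = 5
x=16: ŷ = 17 + 3·16 = 65; r = 67 − 65 = 2
x=22: ŷ = 17 + 3·22 = 83; r = 80 − 83 = -3
SSE = 4 + 9 + 9 + 25 + 4 + 9 = 60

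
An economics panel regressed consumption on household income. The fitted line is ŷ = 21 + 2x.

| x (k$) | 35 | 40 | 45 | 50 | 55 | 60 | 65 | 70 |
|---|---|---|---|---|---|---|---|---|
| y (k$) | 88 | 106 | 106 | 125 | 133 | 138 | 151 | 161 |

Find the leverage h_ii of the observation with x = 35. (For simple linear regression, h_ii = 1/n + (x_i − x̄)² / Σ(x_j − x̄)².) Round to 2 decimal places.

h = 0.42

x̄ = (35 + 40 + 45 + 50 + 55 + 60 + 65 + 70)/8 = 52.5
Σ(x − x̄)² = 306.25 + 156.25 + 56.25 + 6.25 + 6.25 + 56.25 + 156.25 + 306.25 = 1050
h = 1/8 + (-17.5)²/1050 = 0.125 + 0.291667 = 0.42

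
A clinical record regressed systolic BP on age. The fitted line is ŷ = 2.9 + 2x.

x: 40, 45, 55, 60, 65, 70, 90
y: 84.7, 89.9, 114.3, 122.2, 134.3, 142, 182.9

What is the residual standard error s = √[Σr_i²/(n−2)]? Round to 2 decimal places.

x=40: ŷ = 2.9 + 2·40 = 82.9; r = 84.7 − 82.9 = 1.8
x=45: ŷ = 2.9 + 2·45 = 92.9; r = 89.9 − 92.9 = -3
x=55: ŷ = 2.9 + 2·55 = 112.9; r = 114.3 − 112.9 = 1.4
x=60: ŷ = 2.9 + 2·60 = 122.9; r = 122.2 − 122.9 = -0.7
x=65: ŷ = 2.9 + 2·65 = 132.9; r = 134.3 − 132.9 = 1.4
x=70: ŷ = 2.9 + 2·70 = 142.9; r = 142 − 142.9 = -0.9
x=90: ŷ = 2.9 + 2·90 = 182.9; r = 182.9 − 182.9 = 0
SSE = 3.24 + 9 + 1.96 + 0.49 + 1.96 + 0.81 + 0 = 17.46
s = √(17.46/5) = √3.492 ≈ 1.87

s = 1.87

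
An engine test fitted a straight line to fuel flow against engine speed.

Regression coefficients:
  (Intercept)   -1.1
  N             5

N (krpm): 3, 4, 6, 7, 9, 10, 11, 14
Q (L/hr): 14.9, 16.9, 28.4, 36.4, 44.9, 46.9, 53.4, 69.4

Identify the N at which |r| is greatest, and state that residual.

N = 7, r = 2.5

N=3: Q̂ = -1.1 + 5·3 = 13.9; r = 14.9 − 13.9 = 1
N=4: Q̂ = -1.1 + 5·4 = 18.9; r = 16.9 − 18.9 = -2
N=6: Q̂ = -1.1 + 5·6 = 28.9; r = 28.4 − 28.9 = -0.5
N=7: Q̂ = -1.1 + 5·7 = 33.9; r = 36.4 − 33.9 = 2.5
N=9: Q̂ = -1.1 + 5·9 = 43.9; r = 44.9 − 43.9 = 1
N=10: Q̂ = -1.1 + 5·10 = 48.9; r = 46.9 − 48.9 = -2
N=11: Q̂ = -1.1 + 5·11 = 53.9; r = 53.4 − 53.9 = -0.5
N=14: Q̂ = -1.1 + 5·14 = 68.9; r = 69.4 − 68.9 = 0.5
Largest |r| is 2.5 at N = 7, residual 2.5.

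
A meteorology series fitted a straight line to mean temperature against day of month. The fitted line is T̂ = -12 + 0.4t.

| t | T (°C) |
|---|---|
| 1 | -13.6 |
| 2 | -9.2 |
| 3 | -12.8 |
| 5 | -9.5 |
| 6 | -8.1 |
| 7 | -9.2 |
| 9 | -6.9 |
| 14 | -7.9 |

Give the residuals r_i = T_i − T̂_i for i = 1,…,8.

-2, 2, -2, 0.5, 1.5, 0, 1.5, -1.5

t=1: T̂ = -12 + 0.4·1 = -11.6; r = -13.6 − (-11.6) = -2
t=2: T̂ = -12 + 0.4·2 = -11.2; r = -9.2 − (-11.2) = 2
t=3: T̂ = -12 + 0.4·3 = -10.8; r = -12.8 − (-10.8) = -2
t=5: T̂ = -12 + 0.4·5 = -10; r = -9.5 − (-10) = 0.5
t=6: T̂ = -12 + 0.4·6 = -9.6; r = -8.1 − (-9.6) = 1.5
t=7: T̂ = -12 + 0.4·7 = -9.2; r = -9.2 − (-9.2) = 0
t=9: T̂ = -12 + 0.4·9 = -8.4; r = -6.9 − (-8.4) = 1.5
t=14: T̂ = -12 + 0.4·14 = -6.4; r = -7.9 − (-6.4) = -1.5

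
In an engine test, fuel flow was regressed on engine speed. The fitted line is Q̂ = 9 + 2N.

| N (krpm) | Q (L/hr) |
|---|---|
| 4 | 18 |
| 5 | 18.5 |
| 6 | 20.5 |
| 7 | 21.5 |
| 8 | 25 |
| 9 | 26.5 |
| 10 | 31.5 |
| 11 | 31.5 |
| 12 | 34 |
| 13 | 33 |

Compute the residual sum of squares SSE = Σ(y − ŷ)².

N=4: Q̂ = 9 + 2·4 = 17; e = 18 − 17 = 1
N=5: Q̂ = 9 + 2·5 = 19; e = 18.5 − 19 = -0.5
N=6: Q̂ = 9 + 2·6 = 21; e = 20.5 − 21 = -0.5
N=7: Q̂ = 9 + 2·7 = 23; e = 21.5 − 23 = -1.5
N=8: Q̂ = 9 + 2·8 = 25; e = 25 − 25 = 0
N=9: Q̂ = 9 + 2·9 = 27; e = 26.5 − 27 = -0.5
N=10: Q̂ = 9 + 2·10 = 29; e = 31.5 − 29 = 2.5
N=11: Q̂ = 9 + 2·11 = 31; e = 31.5 − 31 = 0.5
N=12: Q̂ = 9 + 2·12 = 33; e = 34 − 33 = 1
N=13: Q̂ = 9 + 2·13 = 35; e = 33 − 35 = -2
SSE = 1 + 0.25 + 0.25 + 2.25 + 0 + 0.25 + 6.25 + 0.25 + 1 + 4 = 15.5

SSE = 15.5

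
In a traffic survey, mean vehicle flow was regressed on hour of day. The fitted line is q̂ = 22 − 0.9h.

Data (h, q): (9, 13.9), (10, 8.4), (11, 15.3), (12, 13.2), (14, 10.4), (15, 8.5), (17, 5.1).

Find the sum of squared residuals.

SSE = 38.96

h=9: q̂ = 22 − 0.9·9 = 13.9; e = 13.9 − 13.9 = 0
h=10: q̂ = 22 − 0.9·10 = 13; e = 8.4 − 13 = -4.6
h=11: q̂ = 22 − 0.9·11 = 12.1; e = 15.3 − 12.1 = 3.2
h=12: q̂ = 22 − 0.9·12 = 11.2; e = 13.2 − 11.2 = 2
h=14: q̂ = 22 − 0.9·14 = 9.4; e = 10.4 − 9.4 = 1
h=15: q̂ = 22 − 0.9·15 = 8.5; e = 8.5 − 8.5 = 0
h=17: q̂ = 22 − 0.9·17 = 6.7; e = 5.1 − 6.7 = -1.6
SSE = 0 + 21.16 + 10.24 + 4 + 1 + 0 + 2.56 = 38.96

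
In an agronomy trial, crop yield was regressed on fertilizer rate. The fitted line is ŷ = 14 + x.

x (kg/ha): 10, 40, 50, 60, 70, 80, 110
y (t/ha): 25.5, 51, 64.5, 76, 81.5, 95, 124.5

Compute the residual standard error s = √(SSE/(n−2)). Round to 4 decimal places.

x=10: ŷ = 14 + 10 = 24; e = 25.5 − 24 = 1.5
x=40: ŷ = 14 + 40 = 54; e = 51 − 54 = -3
x=50: ŷ = 14 + 50 = 64; e = 64.5 − 64 = 0.5
x=60: ŷ = 14 + 60 = 74; e = 76 − 74 = 2
x=70: ŷ = 14 + 70 = 84; e = 81.5 − 84 = -2.5
x=80: ŷ = 14 + 80 = 94; e = 95 − 94 = 1
x=110: ŷ = 14 + 110 = 124; e = 124.5 − 124 = 0.5
SSE = 2.25 + 9 + 0.25 + 4 + 6.25 + 1 + 0.25 = 23
s = √(23/5) = √4.6 ≈ 2.1448

s = 2.1448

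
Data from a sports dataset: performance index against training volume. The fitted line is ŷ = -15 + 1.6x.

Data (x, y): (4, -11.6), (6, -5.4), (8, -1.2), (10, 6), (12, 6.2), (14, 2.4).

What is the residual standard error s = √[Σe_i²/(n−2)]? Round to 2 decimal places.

x=4: ŷ = -15 + 1.6·4 = -8.6; e = -11.6 − (-8.6) = -3
x=6: ŷ = -15 + 1.6·6 = -5.4; e = -5.4 − (-5.4) = 0
x=8: ŷ = -15 + 1.6·8 = -2.2; e = -1.2 − (-2.2) = 1
x=10: ŷ = -15 + 1.6·10 = 1; e = 6 − 1 = 5
x=12: ŷ = -15 + 1.6·12 = 4.2; e = 6.2 − 4.2 = 2
x=14: ŷ = -15 + 1.6·14 = 7.4; e = 2.4 − 7.4 = -5
SSE = 9 + 0 + 1 + 25 + 4 + 25 = 64
s = √(64/4) = √16 ≈ 4.00

s = 4.00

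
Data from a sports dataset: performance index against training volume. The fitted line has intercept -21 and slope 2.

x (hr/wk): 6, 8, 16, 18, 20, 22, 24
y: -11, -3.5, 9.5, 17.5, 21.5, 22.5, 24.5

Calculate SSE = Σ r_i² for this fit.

SSE = 27.5

x=6: ŷ = -21 + 2·6 = -9; r = -11 − (-9) = -2
x=8: ŷ = -21 + 2·8 = -5; r = -3.5 − (-5) = 1.5
x=16: ŷ = -21 + 2·16 = 11; r = 9.5 − 11 = -1.5
x=18: ŷ = -21 + 2·18 = 15; r = 17.5 − 15 = 2.5
x=20: ŷ = -21 + 2·20 = 19; r = 21.5 − 19 = 2.5
x=22: ŷ = -21 + 2·22 = 23; r = 22.5 − 23 = -0.5
x=24: ŷ = -21 + 2·24 = 27; r = 24.5 − 27 = -2.5
SSE = 4 + 2.25 + 2.25 + 6.25 + 6.25 + 0.25 + 6.25 = 27.5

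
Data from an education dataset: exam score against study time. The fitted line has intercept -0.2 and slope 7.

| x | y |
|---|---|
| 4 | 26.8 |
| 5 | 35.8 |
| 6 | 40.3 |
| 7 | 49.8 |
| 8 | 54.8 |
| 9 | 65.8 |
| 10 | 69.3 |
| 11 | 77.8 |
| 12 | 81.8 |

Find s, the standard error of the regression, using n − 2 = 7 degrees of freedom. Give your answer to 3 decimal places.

x=4: ŷ = -0.2 + 7·4 = 27.8; r = 26.8 − 27.8 = -1
x=5: ŷ = -0.2 + 7·5 = 34.8; r = 35.8 − 34.8 = 1
x=6: ŷ = -0.2 + 7·6 = 41.8; r = 40.3 − 41.8 = -1.5
x=7: ŷ = -0.2 + 7·7 = 48.8; r = 49.8 − 48.8 = 1
x=8: ŷ = -0.2 + 7·8 = 55.8; r = 54.8 − 55.8 = -1
x=9: ŷ = -0.2 + 7·9 = 62.8; r = 65.8 − 62.8 = 3
x=10: ŷ = -0.2 + 7·10 = 69.8; r = 69.3 − 69.8 = -0.5
x=11: ŷ = -0.2 + 7·11 = 76.8; r = 77.8 − 76.8 = 1
x=12: ŷ = -0.2 + 7·12 = 83.8; r = 81.8 − 83.8 = -2
SSE = 1 + 1 + 2.25 + 1 + 1 + 9 + 0.25 + 1 + 4 = 20.5
s = √(20.5/7) = √2.92857 ≈ 1.711

s = 1.711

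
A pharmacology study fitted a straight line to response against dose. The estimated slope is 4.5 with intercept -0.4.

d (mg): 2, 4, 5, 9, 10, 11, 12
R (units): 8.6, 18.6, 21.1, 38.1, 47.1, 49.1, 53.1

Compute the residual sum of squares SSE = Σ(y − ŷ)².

SSE = 12.5

d=2: ŷ = -0.4 + 4.5·2 = 8.6; e = 8.6 − 8.6 = 0
d=4: ŷ = -0.4 + 4.5·4 = 17.6; e = 18.6 − 17.6 = 1
d=5: ŷ = -0.4 + 4.5·5 = 22.1; e = 21.1 − 22.1 = -1
d=9: ŷ = -0.4 + 4.5·9 = 40.1; e = 38.1 − 40.1 = -2
d=10: ŷ = -0.4 + 4.5·10 = 44.6; e = 47.1 − 44.6 = 2.5
d=11: ŷ = -0.4 + 4.5·11 = 49.1; e = 49.1 − 49.1 = 0
d=12: ŷ = -0.4 + 4.5·12 = 53.6; e = 53.1 − 53.6 = -0.5
SSE = 0 + 1 + 1 + 4 + 6.25 + 0 + 0.25 = 12.5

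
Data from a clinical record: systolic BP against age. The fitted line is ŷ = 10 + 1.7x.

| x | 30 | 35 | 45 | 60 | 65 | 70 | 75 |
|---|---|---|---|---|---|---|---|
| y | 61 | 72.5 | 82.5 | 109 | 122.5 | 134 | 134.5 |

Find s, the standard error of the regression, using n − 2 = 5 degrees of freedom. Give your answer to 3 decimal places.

s = 3.795

x=30: ŷ = 10 + 1.7·30 = 61; e = 61 − 61 = 0
x=35: ŷ = 10 + 1.7·35 = 69.5; e = 72.5 − 69.5 = 3
x=45: ŷ = 10 + 1.7·45 = 86.5; e = 82.5 − 86.5 = -4
x=60: ŷ = 10 + 1.7·60 = 112; e = 109 − 112 = -3
x=65: ŷ = 10 + 1.7·65 = 120.5; e = 122.5 − 120.5 = 2
x=70: ŷ = 10 + 1.7·70 = 129; e = 134 − 129 = 5
x=75: ŷ = 10 + 1.7·75 = 137.5; e = 134.5 − 137.5 = -3
SSE = 0 + 9 + 16 + 9 + 4 + 25 + 9 = 72
s = √(72/5) = √14.4 ≈ 3.795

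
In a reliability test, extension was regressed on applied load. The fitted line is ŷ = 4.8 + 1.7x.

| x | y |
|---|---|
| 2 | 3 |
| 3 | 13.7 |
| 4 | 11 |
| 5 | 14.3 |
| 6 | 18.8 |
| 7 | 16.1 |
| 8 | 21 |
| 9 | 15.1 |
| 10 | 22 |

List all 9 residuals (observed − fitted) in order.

x=2: ŷ = 4.8 + 1.7·2 = 8.2; e = 3 − 8.2 = -5.2
x=3: ŷ = 4.8 + 1.7·3 = 9.9; e = 13.7 − 9.9 = 3.8
x=4: ŷ = 4.8 + 1.7·4 = 11.6; e = 11 − 11.6 = -0.6
x=5: ŷ = 4.8 + 1.7·5 = 13.3; e = 14.3 − 13.3 = 1
x=6: ŷ = 4.8 + 1.7·6 = 15; e = 18.8 − 15 = 3.8
x=7: ŷ = 4.8 + 1.7·7 = 16.7; e = 16.1 − 16.7 = -0.6
x=8: ŷ = 4.8 + 1.7·8 = 18.4; e = 21 − 18.4 = 2.6
x=9: ŷ = 4.8 + 1.7·9 = 20.1; e = 15.1 − 20.1 = -5
x=10: ŷ = 4.8 + 1.7·10 = 21.8; e = 22 − 21.8 = 0.2

-5.2, 3.8, -0.6, 1, 3.8, -0.6, 2.6, -5, 0.2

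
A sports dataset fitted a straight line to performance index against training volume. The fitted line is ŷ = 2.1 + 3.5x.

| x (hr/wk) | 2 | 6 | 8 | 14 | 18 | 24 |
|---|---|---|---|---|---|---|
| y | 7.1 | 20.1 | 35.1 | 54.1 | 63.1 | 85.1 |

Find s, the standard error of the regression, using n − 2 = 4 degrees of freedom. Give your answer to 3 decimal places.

s = 3.606

x=2: ŷ = 2.1 + 3.5·2 = 9.1; r = 7.1 − 9.1 = -2
x=6: ŷ = 2.1 + 3.5·6 = 23.1; r = 20.1 − 23.1 = -3
x=8: ŷ = 2.1 + 3.5·8 = 30.1; r = 35.1 − 30.1 = 5
x=14: ŷ = 2.1 + 3.5·14 = 51.1; r = 54.1 − 51.1 = 3
x=18: ŷ = 2.1 + 3.5·18 = 65.1; r = 63.1 − 65.1 = -2
x=24: ŷ = 2.1 + 3.5·24 = 86.1; r = 85.1 − 86.1 = -1
SSE = 4 + 9 + 25 + 9 + 4 + 1 = 52
s = √(52/4) = √13 ≈ 3.606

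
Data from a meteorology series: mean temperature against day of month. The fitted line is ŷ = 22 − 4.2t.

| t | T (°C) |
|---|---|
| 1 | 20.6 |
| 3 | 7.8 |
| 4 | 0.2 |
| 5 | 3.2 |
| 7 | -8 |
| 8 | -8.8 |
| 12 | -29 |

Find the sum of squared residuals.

SSE = 48.8

t=1: ŷ = 22 − 4.2·1 = 17.8; e = 20.6 − 17.8 = 2.8
t=3: ŷ = 22 − 4.2·3 = 9.4; e = 7.8 − 9.4 = -1.6
t=4: ŷ = 22 − 4.2·4 = 5.2; e = 0.2 − 5.2 = -5
t=5: ŷ = 22 − 4.2·5 = 1; e = 3.2 − 1 = 2.2
t=7: ŷ = 22 − 4.2·7 = -7.4; e = -8 − (-7.4) = -0.6
t=8: ŷ = 22 − 4.2·8 = -11.6; e = -8.8 − (-11.6) = 2.8
t=12: ŷ = 22 − 4.2·12 = -28.4; e = -29 − (-28.4) = -0.6
SSE = 7.84 + 2.56 + 25 + 4.84 + 0.36 + 7.84 + 0.36 = 48.8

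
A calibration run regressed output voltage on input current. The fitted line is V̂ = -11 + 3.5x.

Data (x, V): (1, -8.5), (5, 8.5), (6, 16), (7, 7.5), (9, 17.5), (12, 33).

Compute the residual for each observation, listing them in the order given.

-1, 2, 6, -6, -3, 2

x=1: V̂ = -11 + 3.5·1 = -7.5; e = -8.5 − (-7.5) = -1
x=5: V̂ = -11 + 3.5·5 = 6.5; e = 8.5 − 6.5 = 2
x=6: V̂ = -11 + 3.5·6 = 10; e = 16 − 10 = 6
x=7: V̂ = -11 + 3.5·7 = 13.5; e = 7.5 − 13.5 = -6
x=9: V̂ = -11 + 3.5·9 = 20.5; e = 17.5 − 20.5 = -3
x=12: V̂ = -11 + 3.5·12 = 31; e = 33 − 31 = 2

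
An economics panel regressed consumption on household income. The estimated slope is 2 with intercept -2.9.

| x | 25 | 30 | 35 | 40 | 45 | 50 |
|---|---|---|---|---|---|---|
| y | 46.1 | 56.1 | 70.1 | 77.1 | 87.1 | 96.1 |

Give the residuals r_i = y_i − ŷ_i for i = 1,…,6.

x=25: ŷ = -2.9 + 2·25 = 47.1; r = 46.1 − 47.1 = -1
x=30: ŷ = -2.9 + 2·30 = 57.1; r = 56.1 − 57.1 = -1
x=35: ŷ = -2.9 + 2·35 = 67.1; r = 70.1 − 67.1 = 3
x=40: ŷ = -2.9 + 2·40 = 77.1; r = 77.1 − 77.1 = 0
x=45: ŷ = -2.9 + 2·45 = 87.1; r = 87.1 − 87.1 = 0
x=50: ŷ = -2.9 + 2·50 = 97.1; r = 96.1 − 97.1 = -1

-1, -1, 3, 0, 0, -1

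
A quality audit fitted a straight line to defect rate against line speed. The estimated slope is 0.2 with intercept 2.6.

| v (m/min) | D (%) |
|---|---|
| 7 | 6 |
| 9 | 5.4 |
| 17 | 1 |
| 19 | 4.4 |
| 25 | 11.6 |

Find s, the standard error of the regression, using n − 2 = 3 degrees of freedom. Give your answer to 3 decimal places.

v=7: D̂ = 2.6 + 0.2·7 = 4; e = 6 − 4 = 2
v=9: D̂ = 2.6 + 0.2·9 = 4.4; e = 5.4 − 4.4 = 1
v=17: D̂ = 2.6 + 0.2·17 = 6; e = 1 − 6 = -5
v=19: D̂ = 2.6 + 0.2·19 = 6.4; e = 4.4 − 6.4 = -2
v=25: D̂ = 2.6 + 0.2·25 = 7.6; e = 11.6 − 7.6 = 4
SSE = 4 + 1 + 25 + 4 + 16 = 50
s = √(50/3) = √16.6667 ≈ 4.082

s = 4.082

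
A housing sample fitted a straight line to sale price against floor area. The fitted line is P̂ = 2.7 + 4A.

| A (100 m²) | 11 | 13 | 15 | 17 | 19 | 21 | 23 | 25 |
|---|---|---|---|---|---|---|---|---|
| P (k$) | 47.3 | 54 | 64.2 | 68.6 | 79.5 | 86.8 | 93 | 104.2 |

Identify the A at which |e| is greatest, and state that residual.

A = 17, e = -2.1

A=11: P̂ = 2.7 + 4·11 = 46.7; e = 47.3 − 46.7 = 0.6
A=13: P̂ = 2.7 + 4·13 = 54.7; e = 54 − 54.7 = -0.7
A=15: P̂ = 2.7 + 4·15 = 62.7; e = 64.2 − 62.7 = 1.5
A=17: P̂ = 2.7 + 4·17 = 70.7; e = 68.6 − 70.7 = -2.1
A=19: P̂ = 2.7 + 4·19 = 78.7; e = 79.5 − 78.7 = 0.8
A=21: P̂ = 2.7 + 4·21 = 86.7; e = 86.8 − 86.7 = 0.1
A=23: P̂ = 2.7 + 4·23 = 94.7; e = 93 − 94.7 = -1.7
A=25: P̂ = 2.7 + 4·25 = 102.7; e = 104.2 − 102.7 = 1.5
Largest |e| is 2.1 at A = 17, residual -2.1.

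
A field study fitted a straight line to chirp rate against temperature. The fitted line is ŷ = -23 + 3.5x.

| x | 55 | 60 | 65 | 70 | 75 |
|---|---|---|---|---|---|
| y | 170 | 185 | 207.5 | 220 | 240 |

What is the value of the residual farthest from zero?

x=55: ŷ = -23 + 3.5·55 = 169.5; e = 170 − 169.5 = 0.5
x=60: ŷ = -23 + 3.5·60 = 187; e = 185 − 187 = -2
x=65: ŷ = -23 + 3.5·65 = 204.5; e = 207.5 − 204.5 = 3
x=70: ŷ = -23 + 3.5·70 = 222; e = 220 − 222 = -2
x=75: ŷ = -23 + 3.5·75 = 239.5; e = 240 − 239.5 = 0.5
Largest |e| is 3 at x = 65, residual 3.

e = 3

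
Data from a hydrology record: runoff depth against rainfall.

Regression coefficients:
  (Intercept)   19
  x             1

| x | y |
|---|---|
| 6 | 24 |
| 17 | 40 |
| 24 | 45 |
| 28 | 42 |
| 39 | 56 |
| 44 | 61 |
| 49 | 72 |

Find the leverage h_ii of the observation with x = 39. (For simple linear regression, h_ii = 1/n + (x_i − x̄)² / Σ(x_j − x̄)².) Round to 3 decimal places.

x̄ = (6 + 17 + 24 + 28 + 39 + 44 + 49)/7 = 29.5714
Σ(x − x̄)² = 555.612 + 158.041 + 31.0408 + 2.46939 + 88.898 + 208.184 + 377.469 = 1421.71
h = 1/7 + (9.42857)²/1421.71 = 0.142857 + 0.0625287 = 0.205

h = 0.205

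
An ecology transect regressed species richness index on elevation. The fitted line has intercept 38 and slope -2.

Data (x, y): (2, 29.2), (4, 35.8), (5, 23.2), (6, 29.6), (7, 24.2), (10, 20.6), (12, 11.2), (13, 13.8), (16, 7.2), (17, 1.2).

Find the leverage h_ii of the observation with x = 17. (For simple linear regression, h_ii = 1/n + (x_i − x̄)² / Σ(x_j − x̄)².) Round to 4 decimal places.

x̄ = (2 + 4 + 5 + 6 + 7 + 10 + 12 + 13 + 16 + 17)/10 = 9.2
Σ(x − x̄)² = 51.84 + 27.04 + 17.64 + 10.24 + 4.84 + 0.64 + 7.84 + 14.44 + 46.24 + 60.84 = 241.6
h = 1/10 + (7.8)²/241.6 = 0.1 + 0.251821 = 0.3518

h = 0.3518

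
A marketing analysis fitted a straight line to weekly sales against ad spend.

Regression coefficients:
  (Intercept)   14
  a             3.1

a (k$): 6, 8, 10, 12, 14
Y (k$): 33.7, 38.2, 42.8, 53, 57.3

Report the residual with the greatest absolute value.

e = -2.2

a=6: Ŷ = 14 + 3.1·6 = 32.6; e = 33.7 − 32.6 = 1.1
a=8: Ŷ = 14 + 3.1·8 = 38.8; e = 38.2 − 38.8 = -0.6
a=10: Ŷ = 14 + 3.1·10 = 45; e = 42.8 − 45 = -2.2
a=12: Ŷ = 14 + 3.1·12 = 51.2; e = 53 − 51.2 = 1.8
a=14: Ŷ = 14 + 3.1·14 = 57.4; e = 57.3 − 57.4 = -0.1
Largest |e| is 2.2 at a = 10, residual -2.2.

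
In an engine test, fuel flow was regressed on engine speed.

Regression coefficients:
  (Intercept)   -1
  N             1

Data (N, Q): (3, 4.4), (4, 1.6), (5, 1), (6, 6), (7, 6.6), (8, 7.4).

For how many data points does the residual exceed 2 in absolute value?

2

N=3: ŷ = -1 + 3 = 2; r = 4.4 − 2 = 2.4
N=4: ŷ = -1 + 4 = 3; r = 1.6 − 3 = -1.4
N=5: ŷ = -1 + 5 = 4; r = 1 − 4 = -3
N=6: ŷ = -1 + 6 = 5; r = 6 − 5 = 1
N=7: ŷ = -1 + 7 = 6; r = 6.6 − 6 = 0.6
N=8: ŷ = -1 + 8 = 7; r = 7.4 − 7 = 0.4
|r| > 2: N=3 (|r|=2.4), N=5 (|r|=3) → 2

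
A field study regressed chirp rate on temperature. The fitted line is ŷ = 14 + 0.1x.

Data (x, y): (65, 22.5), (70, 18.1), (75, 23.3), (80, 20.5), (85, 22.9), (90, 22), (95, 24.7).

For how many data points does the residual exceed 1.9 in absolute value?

x=65: ŷ = 14 + 0.1·65 = 20.5; e = 22.5 − 20.5 = 2
x=70: ŷ = 14 + 0.1·70 = 21; e = 18.1 − 21 = -2.9
x=75: ŷ = 14 + 0.1·75 = 21.5; e = 23.3 − 21.5 = 1.8
x=80: ŷ = 14 + 0.1·80 = 22; e = 20.5 − 22 = -1.5
x=85: ŷ = 14 + 0.1·85 = 22.5; e = 22.9 − 22.5 = 0.4
x=90: ŷ = 14 + 0.1·90 = 23; e = 22 − 23 = -1
x=95: ŷ = 14 + 0.1·95 = 23.5; e = 24.7 − 23.5 = 1.2
|e| > 1.9: x=65 (|e|=2), x=70 (|e|=2.9) → 2

2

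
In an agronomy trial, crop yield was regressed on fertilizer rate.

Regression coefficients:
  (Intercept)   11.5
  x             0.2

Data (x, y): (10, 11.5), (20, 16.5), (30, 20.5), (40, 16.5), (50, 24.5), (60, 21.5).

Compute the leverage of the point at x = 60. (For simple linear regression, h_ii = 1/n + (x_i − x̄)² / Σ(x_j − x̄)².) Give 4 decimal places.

x̄ = (10 + 20 + 30 + 40 + 50 + 60)/6 = 35
Σ(x − x̄)² = 625 + 225 + 25 + 25 + 225 + 625 = 1750
h = 1/6 + (25)²/1750 = 0.166667 + 0.357143 = 0.5238

h = 0.5238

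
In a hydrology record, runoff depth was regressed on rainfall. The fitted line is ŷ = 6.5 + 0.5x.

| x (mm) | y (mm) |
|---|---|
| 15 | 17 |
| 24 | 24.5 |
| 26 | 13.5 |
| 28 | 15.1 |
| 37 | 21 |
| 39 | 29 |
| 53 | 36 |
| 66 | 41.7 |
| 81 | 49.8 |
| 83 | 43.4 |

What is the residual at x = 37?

ŷ = 6.5 + 0.5·37 = 25
e = 21 − 25 = -4

e = -4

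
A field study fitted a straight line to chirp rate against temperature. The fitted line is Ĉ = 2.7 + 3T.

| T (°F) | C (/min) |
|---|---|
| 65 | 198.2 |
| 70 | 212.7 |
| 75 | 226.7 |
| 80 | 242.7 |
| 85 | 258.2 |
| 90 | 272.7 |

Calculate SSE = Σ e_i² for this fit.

T=65: Ĉ = 2.7 + 3·65 = 197.7; e = 198.2 − 197.7 = 0.5
T=70: Ĉ = 2.7 + 3·70 = 212.7; e = 212.7 − 212.7 = 0
T=75: Ĉ = 2.7 + 3·75 = 227.7; e = 226.7 − 227.7 = -1
T=80: Ĉ = 2.7 + 3·80 = 242.7; e = 242.7 − 242.7 = 0
T=85: Ĉ = 2.7 + 3·85 = 257.7; e = 258.2 − 257.7 = 0.5
T=90: Ĉ = 2.7 + 3·90 = 272.7; e = 272.7 − 272.7 = 0
SSE = 0.25 + 0 + 1 + 0 + 0.25 + 0 = 1.5

SSE = 1.5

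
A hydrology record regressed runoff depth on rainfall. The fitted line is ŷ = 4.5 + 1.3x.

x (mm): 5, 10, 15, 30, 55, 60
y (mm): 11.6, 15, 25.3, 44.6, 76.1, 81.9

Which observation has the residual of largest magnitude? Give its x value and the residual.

x=5: ŷ = 4.5 + 1.3·5 = 11; r = 11.6 − 11 = 0.6
x=10: ŷ = 4.5 + 1.3·10 = 17.5; r = 15 − 17.5 = -2.5
x=15: ŷ = 4.5 + 1.3·15 = 24; r = 25.3 − 24 = 1.3
x=30: ŷ = 4.5 + 1.3·30 = 43.5; r = 44.6 − 43.5 = 1.1
x=55: ŷ = 4.5 + 1.3·55 = 76; r = 76.1 − 76 = 0.1
x=60: ŷ = 4.5 + 1.3·60 = 82.5; r = 81.9 − 82.5 = -0.6
Largest |r| is 2.5 at x = 10, residual -2.5.

x = 10, r = -2.5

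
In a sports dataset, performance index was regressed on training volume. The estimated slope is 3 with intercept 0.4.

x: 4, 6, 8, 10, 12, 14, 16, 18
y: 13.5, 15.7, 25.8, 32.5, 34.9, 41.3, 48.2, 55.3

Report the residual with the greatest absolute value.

r = -2.7

x=4: ŷ = 0.4 + 3·4 = 12.4; r = 13.5 − 12.4 = 1.1
x=6: ŷ = 0.4 + 3·6 = 18.4; r = 15.7 − 18.4 = -2.7
x=8: ŷ = 0.4 + 3·8 = 24.4; r = 25.8 − 24.4 = 1.4
x=10: ŷ = 0.4 + 3·10 = 30.4; r = 32.5 − 30.4 = 2.1
x=12: ŷ = 0.4 + 3·12 = 36.4; r = 34.9 − 36.4 = -1.5
x=14: ŷ = 0.4 + 3·14 = 42.4; r = 41.3 − 42.4 = -1.1
x=16: ŷ = 0.4 + 3·16 = 48.4; r = 48.2 − 48.4 = -0.2
x=18: ŷ = 0.4 + 3·18 = 54.4; r = 55.3 − 54.4 = 0.9
Largest |r| is 2.7 at x = 6, residual -2.7.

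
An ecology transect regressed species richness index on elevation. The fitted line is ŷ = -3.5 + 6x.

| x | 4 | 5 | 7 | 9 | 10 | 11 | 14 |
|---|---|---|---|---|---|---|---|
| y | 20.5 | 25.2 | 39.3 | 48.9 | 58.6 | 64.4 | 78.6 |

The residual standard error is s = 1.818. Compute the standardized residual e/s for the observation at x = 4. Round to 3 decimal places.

0.000

ŷ = -3.5 + 6·4 = 20.5
e = 20.5 − 20.5 = 0
e/s = 0 / 1.818 = 0.000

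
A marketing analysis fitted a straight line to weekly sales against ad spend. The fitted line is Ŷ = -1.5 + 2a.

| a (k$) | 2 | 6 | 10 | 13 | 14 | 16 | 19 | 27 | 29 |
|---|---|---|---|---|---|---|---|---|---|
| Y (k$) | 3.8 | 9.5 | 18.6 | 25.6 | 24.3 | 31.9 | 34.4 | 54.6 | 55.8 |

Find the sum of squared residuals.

SSE = 20.02

a=2: Ŷ = -1.5 + 2·2 = 2.5; e = 3.8 − 2.5 = 1.3
a=6: Ŷ = -1.5 + 2·6 = 10.5; e = 9.5 − 10.5 = -1
a=10: Ŷ = -1.5 + 2·10 = 18.5; e = 18.6 − 18.5 = 0.1
a=13: Ŷ = -1.5 + 2·13 = 24.5; e = 25.6 − 24.5 = 1.1
a=14: Ŷ = -1.5 + 2·14 = 26.5; e = 24.3 − 26.5 = -2.2
a=16: Ŷ = -1.5 + 2·16 = 30.5; e = 31.9 − 30.5 = 1.4
a=19: Ŷ = -1.5 + 2·19 = 36.5; e = 34.4 − 36.5 = -2.1
a=27: Ŷ = -1.5 + 2·27 = 52.5; e = 54.6 − 52.5 = 2.1
a=29: Ŷ = -1.5 + 2·29 = 56.5; e = 55.8 − 56.5 = -0.7
SSE = 1.69 + 1 + 0.01 + 1.21 + 4.84 + 1.96 + 4.41 + 4.41 + 0.49 = 20.02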